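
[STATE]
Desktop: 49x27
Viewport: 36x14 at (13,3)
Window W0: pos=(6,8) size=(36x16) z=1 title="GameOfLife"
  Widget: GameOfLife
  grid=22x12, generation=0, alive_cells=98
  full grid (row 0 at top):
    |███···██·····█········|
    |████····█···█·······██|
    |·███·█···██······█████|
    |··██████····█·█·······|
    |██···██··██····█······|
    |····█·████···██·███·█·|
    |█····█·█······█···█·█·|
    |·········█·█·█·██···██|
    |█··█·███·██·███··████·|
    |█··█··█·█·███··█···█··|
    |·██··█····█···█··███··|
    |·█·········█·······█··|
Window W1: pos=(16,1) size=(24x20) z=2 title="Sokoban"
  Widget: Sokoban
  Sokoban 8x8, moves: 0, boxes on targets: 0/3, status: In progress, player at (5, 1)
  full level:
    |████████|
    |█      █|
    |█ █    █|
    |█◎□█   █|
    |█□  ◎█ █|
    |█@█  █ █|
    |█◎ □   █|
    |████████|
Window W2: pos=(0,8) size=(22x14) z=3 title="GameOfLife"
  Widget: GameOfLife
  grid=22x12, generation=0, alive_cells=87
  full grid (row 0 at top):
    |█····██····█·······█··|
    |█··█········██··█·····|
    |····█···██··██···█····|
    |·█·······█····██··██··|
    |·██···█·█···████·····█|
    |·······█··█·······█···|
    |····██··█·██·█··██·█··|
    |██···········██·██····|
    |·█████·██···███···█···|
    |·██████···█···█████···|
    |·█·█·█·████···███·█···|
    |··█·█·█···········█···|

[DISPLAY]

   ┠──────────────────────┨         
   ┃████████              ┃         
   ┃█      █              ┃         
   ┃█ █    █              ┃         
   ┃█◎□█   █              ┃         
━━━━━━━━┓█ █              ┃━┓       
        ┃█ █              ┃ ┃       
────────┨  █              ┃─┨       
        ┃███              ┃ ┃       
█··█····┃: 0  0/3         ┃ ┃       
█···█···┃                 ┃ ┃       
·██··██·┃                 ┃ ┃       
███·····┃                 ┃ ┃       
·····█··┃                 ┃ ┃       


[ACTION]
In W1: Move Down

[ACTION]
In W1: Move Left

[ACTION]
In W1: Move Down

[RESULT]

   ┠──────────────────────┨         
   ┃████████              ┃         
   ┃█      █              ┃         
   ┃█ █    █              ┃         
   ┃█◎□█   █              ┃         
━━━━━━━━┓█ █              ┃━┓       
        ┃█ █              ┃ ┃       
────────┨  █              ┃─┨       
        ┃███              ┃ ┃       
█··█····┃: 1  0/3         ┃ ┃       
█···█···┃                 ┃ ┃       
·██··██·┃                 ┃ ┃       
███·····┃                 ┃ ┃       
·····█··┃                 ┃ ┃       


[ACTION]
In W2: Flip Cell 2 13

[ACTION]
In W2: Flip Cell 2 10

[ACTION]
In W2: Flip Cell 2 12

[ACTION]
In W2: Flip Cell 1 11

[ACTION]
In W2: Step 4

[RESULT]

   ┠──────────────────────┨         
   ┃████████              ┃         
   ┃█      █              ┃         
   ┃█ █    █              ┃         
   ┃█◎□█   █              ┃         
━━━━━━━━┓█ █              ┃━┓       
        ┃█ █              ┃ ┃       
────────┨  █              ┃─┨       
        ┃███              ┃ ┃       
········┃: 1  0/3         ┃ ┃       
██··█···┃                 ┃ ┃       
····██··┃                 ┃ ┃       
·····██·┃                 ┃ ┃       
█·······┃                 ┃ ┃       


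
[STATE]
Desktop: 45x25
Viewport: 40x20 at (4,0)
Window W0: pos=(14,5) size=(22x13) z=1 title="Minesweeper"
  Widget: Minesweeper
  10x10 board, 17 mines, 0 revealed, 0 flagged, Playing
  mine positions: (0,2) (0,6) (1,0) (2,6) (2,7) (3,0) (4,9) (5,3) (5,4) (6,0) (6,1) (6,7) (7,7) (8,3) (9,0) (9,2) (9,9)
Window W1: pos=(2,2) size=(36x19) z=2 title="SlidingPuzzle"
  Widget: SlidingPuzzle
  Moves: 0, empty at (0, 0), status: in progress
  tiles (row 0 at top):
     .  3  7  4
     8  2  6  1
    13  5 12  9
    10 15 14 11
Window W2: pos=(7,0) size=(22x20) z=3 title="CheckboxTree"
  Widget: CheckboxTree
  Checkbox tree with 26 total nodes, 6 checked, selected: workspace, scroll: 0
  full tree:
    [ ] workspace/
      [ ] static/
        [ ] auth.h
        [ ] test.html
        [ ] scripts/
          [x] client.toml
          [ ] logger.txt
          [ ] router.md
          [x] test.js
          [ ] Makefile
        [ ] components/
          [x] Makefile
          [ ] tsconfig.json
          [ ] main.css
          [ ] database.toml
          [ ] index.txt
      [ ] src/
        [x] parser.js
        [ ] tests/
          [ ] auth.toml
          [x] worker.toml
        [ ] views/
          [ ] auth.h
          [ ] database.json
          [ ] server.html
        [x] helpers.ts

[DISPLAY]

   ┏━━━━━━━━━━━━━━━━━━━━┓               
   ┃ CheckboxTree       ┃               
━━━┠────────────────────┨━━━━━━━━┓      
Sli┃>[-] workspace/     ┃        ┃      
───┃   [-] static/      ┃────────┨      
───┃     [ ] auth.h     ┃        ┃      
   ┃     [ ] test.html  ┃        ┃      
───┃     [-] scripts/   ┃        ┃      
  8┃       [x] client.to┃        ┃      
───┃       [ ] logger.tx┃        ┃      
 13┃       [ ] router.md┃        ┃      
───┃       [x] test.js  ┃        ┃      
 10┃       [ ] Makefile ┃        ┃      
───┃     [-] components/┃        ┃      
ove┃       [x] Makefile ┃        ┃      
   ┃       [ ] tsconfig.┃        ┃      
   ┃       [ ] main.css ┃        ┃      
   ┃       [ ] database.┃        ┃      
   ┃       [ ] index.txt┃        ┃      
   ┗━━━━━━━━━━━━━━━━━━━━┛        ┃      


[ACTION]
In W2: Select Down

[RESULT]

   ┏━━━━━━━━━━━━━━━━━━━━┓               
   ┃ CheckboxTree       ┃               
━━━┠────────────────────┨━━━━━━━━┓      
Sli┃ [-] workspace/     ┃        ┃      
───┃>  [-] static/      ┃────────┨      
───┃     [ ] auth.h     ┃        ┃      
   ┃     [ ] test.html  ┃        ┃      
───┃     [-] scripts/   ┃        ┃      
  8┃       [x] client.to┃        ┃      
───┃       [ ] logger.tx┃        ┃      
 13┃       [ ] router.md┃        ┃      
───┃       [x] test.js  ┃        ┃      
 10┃       [ ] Makefile ┃        ┃      
───┃     [-] components/┃        ┃      
ove┃       [x] Makefile ┃        ┃      
   ┃       [ ] tsconfig.┃        ┃      
   ┃       [ ] main.css ┃        ┃      
   ┃       [ ] database.┃        ┃      
   ┃       [ ] index.txt┃        ┃      
   ┗━━━━━━━━━━━━━━━━━━━━┛        ┃      


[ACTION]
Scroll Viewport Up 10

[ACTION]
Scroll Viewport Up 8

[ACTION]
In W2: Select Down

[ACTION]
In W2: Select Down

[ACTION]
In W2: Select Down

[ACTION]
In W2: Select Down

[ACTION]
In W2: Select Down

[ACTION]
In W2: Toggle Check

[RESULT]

   ┏━━━━━━━━━━━━━━━━━━━━┓               
   ┃ CheckboxTree       ┃               
━━━┠────────────────────┨━━━━━━━━┓      
Sli┃ [-] workspace/     ┃        ┃      
───┃   [-] static/      ┃────────┨      
───┃     [ ] auth.h     ┃        ┃      
   ┃     [ ] test.html  ┃        ┃      
───┃     [-] scripts/   ┃        ┃      
  8┃       [x] client.to┃        ┃      
───┃>      [x] logger.tx┃        ┃      
 13┃       [ ] router.md┃        ┃      
───┃       [x] test.js  ┃        ┃      
 10┃       [ ] Makefile ┃        ┃      
───┃     [-] components/┃        ┃      
ove┃       [x] Makefile ┃        ┃      
   ┃       [ ] tsconfig.┃        ┃      
   ┃       [ ] main.css ┃        ┃      
   ┃       [ ] database.┃        ┃      
   ┃       [ ] index.txt┃        ┃      
   ┗━━━━━━━━━━━━━━━━━━━━┛        ┃      


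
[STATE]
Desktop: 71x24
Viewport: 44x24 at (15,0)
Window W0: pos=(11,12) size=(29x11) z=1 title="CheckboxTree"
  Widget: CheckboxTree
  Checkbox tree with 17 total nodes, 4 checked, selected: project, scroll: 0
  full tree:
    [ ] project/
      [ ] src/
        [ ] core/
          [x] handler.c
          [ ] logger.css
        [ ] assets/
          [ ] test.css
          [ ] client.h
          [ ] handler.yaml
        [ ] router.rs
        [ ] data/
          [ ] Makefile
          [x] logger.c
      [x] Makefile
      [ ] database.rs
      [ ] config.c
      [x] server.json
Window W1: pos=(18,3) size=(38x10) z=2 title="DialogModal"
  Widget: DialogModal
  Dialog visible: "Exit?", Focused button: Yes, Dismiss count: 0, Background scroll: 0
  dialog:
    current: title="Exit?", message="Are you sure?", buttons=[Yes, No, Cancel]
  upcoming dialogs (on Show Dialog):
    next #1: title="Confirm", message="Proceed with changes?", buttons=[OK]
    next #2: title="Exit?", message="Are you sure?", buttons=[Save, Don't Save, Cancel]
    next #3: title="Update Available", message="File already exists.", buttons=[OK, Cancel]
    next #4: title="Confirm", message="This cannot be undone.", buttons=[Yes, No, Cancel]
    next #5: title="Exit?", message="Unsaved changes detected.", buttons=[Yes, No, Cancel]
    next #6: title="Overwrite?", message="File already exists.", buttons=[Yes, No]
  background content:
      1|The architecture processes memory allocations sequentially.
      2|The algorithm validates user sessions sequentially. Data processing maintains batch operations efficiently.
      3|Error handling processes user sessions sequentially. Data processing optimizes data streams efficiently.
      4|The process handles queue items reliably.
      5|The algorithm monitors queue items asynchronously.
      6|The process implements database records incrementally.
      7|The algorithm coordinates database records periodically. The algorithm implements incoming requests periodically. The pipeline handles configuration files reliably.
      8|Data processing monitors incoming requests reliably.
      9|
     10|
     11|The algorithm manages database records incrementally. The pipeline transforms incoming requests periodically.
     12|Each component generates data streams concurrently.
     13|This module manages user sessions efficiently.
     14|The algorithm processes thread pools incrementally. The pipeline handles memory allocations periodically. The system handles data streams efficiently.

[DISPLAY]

                                            
                                            
                                            
   ┏━━━━━━━━━━━━━━━━━━━━━━━━━━━━━━━━━━━━┓   
   ┃ DialogModal                        ┃   
   ┠────────────────────────────────────┨   
   ┃The ar┌─────────────────────┐mory al┃   
   ┃The al│        Exit?        │session┃   
   ┃Error │    Are you sure?    │ sessio┃   
   ┃The pr│ [Yes]  No   Cancel  │ms reli┃   
   ┃The al└─────────────────────┘items a┃   
   ┃The process implements database reco┃   
━━━┗━━━━━━━━━━━━━━━━━━━━━━━━━━━━━━━━━━━━┛   
eckboxTree              ┃                   
────────────────────────┨                   
] project/              ┃                   
[-] src/                ┃                   
  [-] core/             ┃                   
    [x] handler.c       ┃                   
    [ ] logger.css      ┃                   
  [ ] assets/           ┃                   
    [ ] test.css        ┃                   
━━━━━━━━━━━━━━━━━━━━━━━━┛                   
                                            


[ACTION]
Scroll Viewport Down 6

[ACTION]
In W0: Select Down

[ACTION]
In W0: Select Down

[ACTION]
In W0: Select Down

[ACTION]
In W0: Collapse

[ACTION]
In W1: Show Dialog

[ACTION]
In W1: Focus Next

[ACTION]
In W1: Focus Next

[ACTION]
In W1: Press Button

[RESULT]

                                            
                                            
                                            
   ┏━━━━━━━━━━━━━━━━━━━━━━━━━━━━━━━━━━━━┓   
   ┃ DialogModal                        ┃   
   ┠────────────────────────────────────┨   
   ┃The architecture processes memory al┃   
   ┃The algorithm validates user session┃   
   ┃Error handling processes user sessio┃   
   ┃The process handles queue items reli┃   
   ┃The algorithm monitors queue items a┃   
   ┃The process implements database reco┃   
━━━┗━━━━━━━━━━━━━━━━━━━━━━━━━━━━━━━━━━━━┛   
eckboxTree              ┃                   
────────────────────────┨                   
] project/              ┃                   
[-] src/                ┃                   
  [-] core/             ┃                   
    [x] handler.c       ┃                   
    [ ] logger.css      ┃                   
  [ ] assets/           ┃                   
    [ ] test.css        ┃                   
━━━━━━━━━━━━━━━━━━━━━━━━┛                   
                                            


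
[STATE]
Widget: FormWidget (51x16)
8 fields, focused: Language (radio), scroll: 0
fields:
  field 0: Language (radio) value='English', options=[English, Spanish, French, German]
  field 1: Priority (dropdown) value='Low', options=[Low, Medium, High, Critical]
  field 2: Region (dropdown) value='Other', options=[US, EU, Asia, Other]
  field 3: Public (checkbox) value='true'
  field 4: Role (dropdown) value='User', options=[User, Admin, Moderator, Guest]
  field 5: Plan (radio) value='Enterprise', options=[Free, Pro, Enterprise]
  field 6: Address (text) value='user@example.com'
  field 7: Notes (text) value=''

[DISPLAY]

> Language:   (●) English  ( ) Spanish  ( ) French 
  Priority:   [Low                               ▼]
  Region:     [Other                             ▼]
  Public:     [x]                                  
  Role:       [User                              ▼]
  Plan:       ( ) Free  ( ) Pro  (●) Enterprise    
  Address:    [user@example.com                   ]
  Notes:      [                                   ]
                                                   
                                                   
                                                   
                                                   
                                                   
                                                   
                                                   
                                                   


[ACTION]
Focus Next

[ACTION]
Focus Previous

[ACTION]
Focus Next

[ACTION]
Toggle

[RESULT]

  Language:   (●) English  ( ) Spanish  ( ) French 
> Priority:   [Low                               ▼]
  Region:     [Other                             ▼]
  Public:     [x]                                  
  Role:       [User                              ▼]
  Plan:       ( ) Free  ( ) Pro  (●) Enterprise    
  Address:    [user@example.com                   ]
  Notes:      [                                   ]
                                                   
                                                   
                                                   
                                                   
                                                   
                                                   
                                                   
                                                   


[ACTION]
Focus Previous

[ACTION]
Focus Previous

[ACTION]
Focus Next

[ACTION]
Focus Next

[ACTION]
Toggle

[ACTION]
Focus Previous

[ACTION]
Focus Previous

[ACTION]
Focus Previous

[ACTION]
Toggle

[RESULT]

  Language:   (●) English  ( ) Spanish  ( ) French 
  Priority:   [Low                               ▼]
  Region:     [Other                             ▼]
  Public:     [x]                                  
  Role:       [User                              ▼]
  Plan:       ( ) Free  ( ) Pro  (●) Enterprise    
> Address:    [user@example.com                   ]
  Notes:      [                                   ]
                                                   
                                                   
                                                   
                                                   
                                                   
                                                   
                                                   
                                                   


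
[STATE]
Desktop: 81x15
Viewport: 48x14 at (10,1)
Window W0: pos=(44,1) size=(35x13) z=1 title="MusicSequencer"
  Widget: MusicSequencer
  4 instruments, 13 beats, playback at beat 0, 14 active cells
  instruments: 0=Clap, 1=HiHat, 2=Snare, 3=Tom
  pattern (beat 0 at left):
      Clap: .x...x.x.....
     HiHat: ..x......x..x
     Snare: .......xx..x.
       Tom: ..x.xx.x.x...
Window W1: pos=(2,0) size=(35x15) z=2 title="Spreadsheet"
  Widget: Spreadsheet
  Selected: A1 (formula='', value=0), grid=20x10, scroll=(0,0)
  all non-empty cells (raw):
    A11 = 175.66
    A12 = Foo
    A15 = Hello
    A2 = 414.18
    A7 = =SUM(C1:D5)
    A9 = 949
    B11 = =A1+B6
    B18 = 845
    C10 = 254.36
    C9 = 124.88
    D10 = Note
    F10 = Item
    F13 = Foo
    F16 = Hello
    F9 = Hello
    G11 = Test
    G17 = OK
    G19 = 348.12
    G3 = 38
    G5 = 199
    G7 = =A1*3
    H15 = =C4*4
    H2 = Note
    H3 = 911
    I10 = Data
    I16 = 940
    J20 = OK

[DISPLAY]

sheet                     ┃       ┏━━━━━━━━━━━━━
──────────────────────────┨       ┃ MusicSequenc
                          ┃       ┠─────────────
A       B       C       D ┃       ┃      ▼123456
--------------------------┃       ┃  Clap·█···█·
  [0]       0       0     ┃       ┃ HiHat··█····
14.18       0       0     ┃       ┃ Snare·······
    0       0       0     ┃       ┃   Tom··█·██·
    0       0       0     ┃       ┃             
    0       0       0     ┃       ┃             
    0       0       0     ┃       ┃             
    0       0       0     ┃       ┃             
    0       0       0     ┃       ┗━━━━━━━━━━━━━
━━━━━━━━━━━━━━━━━━━━━━━━━━┛                     


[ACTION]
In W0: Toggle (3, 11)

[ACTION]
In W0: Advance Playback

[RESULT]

sheet                     ┃       ┏━━━━━━━━━━━━━
──────────────────────────┨       ┃ MusicSequenc
                          ┃       ┠─────────────
A       B       C       D ┃       ┃      0▼23456
--------------------------┃       ┃  Clap·█···█·
  [0]       0       0     ┃       ┃ HiHat··█····
14.18       0       0     ┃       ┃ Snare·······
    0       0       0     ┃       ┃   Tom··█·██·
    0       0       0     ┃       ┃             
    0       0       0     ┃       ┃             
    0       0       0     ┃       ┃             
    0       0       0     ┃       ┃             
    0       0       0     ┃       ┗━━━━━━━━━━━━━
━━━━━━━━━━━━━━━━━━━━━━━━━━┛                     


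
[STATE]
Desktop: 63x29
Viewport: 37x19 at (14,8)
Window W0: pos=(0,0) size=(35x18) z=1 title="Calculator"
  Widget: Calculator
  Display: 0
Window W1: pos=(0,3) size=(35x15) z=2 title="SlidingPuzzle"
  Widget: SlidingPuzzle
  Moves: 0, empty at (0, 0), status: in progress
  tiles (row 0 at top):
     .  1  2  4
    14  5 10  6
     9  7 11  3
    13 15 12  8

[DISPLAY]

──┼────┤            ┃                
0 │  6 │            ┃                
──┼────┤            ┃                
1 │  3 │            ┃                
──┼────┤            ┃                
2 │  8 │            ┃                
──┴────┘            ┃                
                    ┃                
                    ┃                
━━━━━━━━━━━━━━━━━━━━┛                
                                     
                                     
                                     
                                     
                                     
                                     
                                     
                                     
                                     


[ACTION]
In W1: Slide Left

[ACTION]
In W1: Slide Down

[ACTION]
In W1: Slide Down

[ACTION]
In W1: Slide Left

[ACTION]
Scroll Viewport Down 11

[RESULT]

──┼────┤            ┃                
1 │  3 │            ┃                
──┼────┤            ┃                
2 │  8 │            ┃                
──┴────┘            ┃                
                    ┃                
                    ┃                
━━━━━━━━━━━━━━━━━━━━┛                
                                     
                                     
                                     
                                     
                                     
                                     
                                     
                                     
                                     
                                     
                                     


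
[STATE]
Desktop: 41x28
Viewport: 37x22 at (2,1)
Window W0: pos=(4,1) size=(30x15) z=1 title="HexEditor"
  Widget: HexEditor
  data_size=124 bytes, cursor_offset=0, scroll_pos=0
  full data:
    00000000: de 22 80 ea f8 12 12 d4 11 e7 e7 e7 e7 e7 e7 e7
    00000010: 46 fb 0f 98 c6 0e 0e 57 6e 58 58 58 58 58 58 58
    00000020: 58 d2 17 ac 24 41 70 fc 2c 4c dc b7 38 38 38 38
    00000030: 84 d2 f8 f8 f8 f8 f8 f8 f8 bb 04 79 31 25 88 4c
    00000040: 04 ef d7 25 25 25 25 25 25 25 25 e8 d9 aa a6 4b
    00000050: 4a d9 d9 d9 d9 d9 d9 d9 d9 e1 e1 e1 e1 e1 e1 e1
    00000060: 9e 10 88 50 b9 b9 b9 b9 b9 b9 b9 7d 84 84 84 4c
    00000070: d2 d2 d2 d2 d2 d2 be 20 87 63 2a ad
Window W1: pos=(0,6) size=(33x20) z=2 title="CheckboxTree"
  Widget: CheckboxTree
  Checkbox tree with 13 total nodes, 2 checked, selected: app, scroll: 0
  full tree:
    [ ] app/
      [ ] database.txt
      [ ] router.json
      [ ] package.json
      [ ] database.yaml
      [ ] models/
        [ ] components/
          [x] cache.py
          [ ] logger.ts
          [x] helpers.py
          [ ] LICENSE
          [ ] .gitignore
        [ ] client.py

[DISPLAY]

  ┏━━━━━━━━━━━━━━━━━━━━━━━━━━━━┓     
  ┃ HexEditor                  ┃     
  ┠────────────────────────────┨     
  ┃00000000  DE 22 80 ea f8 12 ┃     
  ┃00000010  46 fb 0f 98 c6 0e ┃     
━━━━━━━━━━━━━━━━━━━━━━━━━━━━━━┓┃     
CheckboxTree                  ┃┃     
──────────────────────────────┨┃     
[-] app/                      ┃┃     
  [ ] database.txt            ┃┃     
  [ ] router.json             ┃┃     
  [ ] package.json            ┃┃     
  [ ] database.yaml           ┃┃     
  [-] models/                 ┃┃     
    [-] components/           ┃┛     
      [x] cache.py            ┃      
      [ ] logger.ts           ┃      
      [x] helpers.py          ┃      
      [ ] LICENSE             ┃      
      [ ] .gitignore          ┃      
    [ ] client.py             ┃      
                              ┃      


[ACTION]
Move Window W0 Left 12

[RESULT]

━━━━━━━━━━━━━━━━━━━━━━━━━━━┓         
HexEditor                  ┃         
───────────────────────────┨         
0000000  DE 22 80 ea f8 12 ┃         
0000010  46 fb 0f 98 c6 0e ┃         
━━━━━━━━━━━━━━━━━━━━━━━━━━━━━━┓      
CheckboxTree                  ┃      
──────────────────────────────┨      
[-] app/                      ┃      
  [ ] database.txt            ┃      
  [ ] router.json             ┃      
  [ ] package.json            ┃      
  [ ] database.yaml           ┃      
  [-] models/                 ┃      
    [-] components/           ┃      
      [x] cache.py            ┃      
      [ ] logger.ts           ┃      
      [x] helpers.py          ┃      
      [ ] LICENSE             ┃      
      [ ] .gitignore          ┃      
    [ ] client.py             ┃      
                              ┃      


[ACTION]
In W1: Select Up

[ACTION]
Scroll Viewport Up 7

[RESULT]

                                     
━━━━━━━━━━━━━━━━━━━━━━━━━━━┓         
HexEditor                  ┃         
───────────────────────────┨         
0000000  DE 22 80 ea f8 12 ┃         
0000010  46 fb 0f 98 c6 0e ┃         
━━━━━━━━━━━━━━━━━━━━━━━━━━━━━━┓      
CheckboxTree                  ┃      
──────────────────────────────┨      
[-] app/                      ┃      
  [ ] database.txt            ┃      
  [ ] router.json             ┃      
  [ ] package.json            ┃      
  [ ] database.yaml           ┃      
  [-] models/                 ┃      
    [-] components/           ┃      
      [x] cache.py            ┃      
      [ ] logger.ts           ┃      
      [x] helpers.py          ┃      
      [ ] LICENSE             ┃      
      [ ] .gitignore          ┃      
    [ ] client.py             ┃      


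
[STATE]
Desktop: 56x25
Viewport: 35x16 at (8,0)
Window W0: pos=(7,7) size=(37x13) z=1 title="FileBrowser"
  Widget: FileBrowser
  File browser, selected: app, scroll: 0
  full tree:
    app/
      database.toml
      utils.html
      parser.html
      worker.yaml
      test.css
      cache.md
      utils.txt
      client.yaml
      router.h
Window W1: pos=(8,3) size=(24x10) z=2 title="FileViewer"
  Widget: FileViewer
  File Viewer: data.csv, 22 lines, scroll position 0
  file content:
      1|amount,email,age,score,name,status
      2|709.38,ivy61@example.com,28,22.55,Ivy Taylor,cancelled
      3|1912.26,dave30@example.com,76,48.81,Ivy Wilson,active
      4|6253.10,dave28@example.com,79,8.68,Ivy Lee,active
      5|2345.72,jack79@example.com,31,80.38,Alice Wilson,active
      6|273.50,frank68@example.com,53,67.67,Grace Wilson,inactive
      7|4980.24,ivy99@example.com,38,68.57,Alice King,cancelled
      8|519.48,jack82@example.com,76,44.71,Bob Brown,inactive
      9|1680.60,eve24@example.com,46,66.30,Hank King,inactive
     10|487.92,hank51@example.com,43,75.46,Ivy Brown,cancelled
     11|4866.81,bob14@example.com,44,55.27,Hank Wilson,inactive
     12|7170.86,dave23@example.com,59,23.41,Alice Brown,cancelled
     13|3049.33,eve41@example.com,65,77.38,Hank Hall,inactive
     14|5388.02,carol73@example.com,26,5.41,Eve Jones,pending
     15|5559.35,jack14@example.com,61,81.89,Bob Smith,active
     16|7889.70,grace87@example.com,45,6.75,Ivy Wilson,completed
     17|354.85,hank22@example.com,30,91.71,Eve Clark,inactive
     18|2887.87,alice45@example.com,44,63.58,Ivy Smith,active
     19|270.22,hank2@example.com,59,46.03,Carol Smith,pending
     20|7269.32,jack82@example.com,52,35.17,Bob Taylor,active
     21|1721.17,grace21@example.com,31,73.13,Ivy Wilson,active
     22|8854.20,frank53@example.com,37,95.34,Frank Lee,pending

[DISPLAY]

                                   
                                   
                                   
┏━━━━━━━━━━━━━━━━━━━━━━┓           
┃ FileViewer           ┃           
┠──────────────────────┨           
┃amount,email,age,scor▲┃           
┃709.38,ivy61@example.█┃━━━━━━━━━━━
┃1912.26,dave30@exampl░┃           
┃6253.10,dave28@exampl░┃───────────
┃2345.72,jack79@exampl░┃           
┃273.50,frank68@exampl▼┃           
┗━━━━━━━━━━━━━━━━━━━━━━┛           
    parser.html                    
    worker.yaml                    
    test.css                       


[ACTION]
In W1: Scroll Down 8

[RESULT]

                                   
                                   
                                   
┏━━━━━━━━━━━━━━━━━━━━━━┓           
┃ FileViewer           ┃           
┠──────────────────────┨           
┃1680.60,eve24@example▲┃           
┃487.92,hank51@example░┃━━━━━━━━━━━
┃4866.81,bob14@example░┃           
┃7170.86,dave23@exampl█┃───────────
┃3049.33,eve41@example░┃           
┃5388.02,carol73@examp▼┃           
┗━━━━━━━━━━━━━━━━━━━━━━┛           
    parser.html                    
    worker.yaml                    
    test.css                       


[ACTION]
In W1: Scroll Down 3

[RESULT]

                                   
                                   
                                   
┏━━━━━━━━━━━━━━━━━━━━━━┓           
┃ FileViewer           ┃           
┠──────────────────────┨           
┃7170.86,dave23@exampl▲┃           
┃3049.33,eve41@example░┃━━━━━━━━━━━
┃5388.02,carol73@examp░┃           
┃5559.35,jack14@exampl█┃───────────
┃7889.70,grace87@examp░┃           
┃354.85,hank22@example▼┃           
┗━━━━━━━━━━━━━━━━━━━━━━┛           
    parser.html                    
    worker.yaml                    
    test.css                       


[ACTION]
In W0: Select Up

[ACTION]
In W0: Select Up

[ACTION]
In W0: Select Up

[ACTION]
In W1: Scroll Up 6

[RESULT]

                                   
                                   
                                   
┏━━━━━━━━━━━━━━━━━━━━━━┓           
┃ FileViewer           ┃           
┠──────────────────────┨           
┃273.50,frank68@exampl▲┃           
┃4980.24,ivy99@example░┃━━━━━━━━━━━
┃519.48,jack82@example█┃           
┃1680.60,eve24@example░┃───────────
┃487.92,hank51@example░┃           
┃4866.81,bob14@example▼┃           
┗━━━━━━━━━━━━━━━━━━━━━━┛           
    parser.html                    
    worker.yaml                    
    test.css                       


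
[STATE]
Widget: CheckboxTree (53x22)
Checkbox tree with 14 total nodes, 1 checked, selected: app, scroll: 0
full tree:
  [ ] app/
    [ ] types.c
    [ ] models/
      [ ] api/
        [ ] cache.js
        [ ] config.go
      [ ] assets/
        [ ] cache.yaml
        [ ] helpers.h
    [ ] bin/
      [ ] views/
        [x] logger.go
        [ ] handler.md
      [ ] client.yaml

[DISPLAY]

>[-] app/                                            
   [ ] types.c                                       
   [ ] models/                                       
     [ ] api/                                        
       [ ] cache.js                                  
       [ ] config.go                                 
     [ ] assets/                                     
       [ ] cache.yaml                                
       [ ] helpers.h                                 
   [-] bin/                                          
     [-] views/                                      
       [x] logger.go                                 
       [ ] handler.md                                
     [ ] client.yaml                                 
                                                     
                                                     
                                                     
                                                     
                                                     
                                                     
                                                     
                                                     


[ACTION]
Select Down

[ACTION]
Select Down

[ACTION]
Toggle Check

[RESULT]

 [-] app/                                            
   [ ] types.c                                       
>  [x] models/                                       
     [x] api/                                        
       [x] cache.js                                  
       [x] config.go                                 
     [x] assets/                                     
       [x] cache.yaml                                
       [x] helpers.h                                 
   [-] bin/                                          
     [-] views/                                      
       [x] logger.go                                 
       [ ] handler.md                                
     [ ] client.yaml                                 
                                                     
                                                     
                                                     
                                                     
                                                     
                                                     
                                                     
                                                     


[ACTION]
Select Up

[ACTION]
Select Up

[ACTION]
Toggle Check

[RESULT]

>[x] app/                                            
   [x] types.c                                       
   [x] models/                                       
     [x] api/                                        
       [x] cache.js                                  
       [x] config.go                                 
     [x] assets/                                     
       [x] cache.yaml                                
       [x] helpers.h                                 
   [x] bin/                                          
     [x] views/                                      
       [x] logger.go                                 
       [x] handler.md                                
     [x] client.yaml                                 
                                                     
                                                     
                                                     
                                                     
                                                     
                                                     
                                                     
                                                     


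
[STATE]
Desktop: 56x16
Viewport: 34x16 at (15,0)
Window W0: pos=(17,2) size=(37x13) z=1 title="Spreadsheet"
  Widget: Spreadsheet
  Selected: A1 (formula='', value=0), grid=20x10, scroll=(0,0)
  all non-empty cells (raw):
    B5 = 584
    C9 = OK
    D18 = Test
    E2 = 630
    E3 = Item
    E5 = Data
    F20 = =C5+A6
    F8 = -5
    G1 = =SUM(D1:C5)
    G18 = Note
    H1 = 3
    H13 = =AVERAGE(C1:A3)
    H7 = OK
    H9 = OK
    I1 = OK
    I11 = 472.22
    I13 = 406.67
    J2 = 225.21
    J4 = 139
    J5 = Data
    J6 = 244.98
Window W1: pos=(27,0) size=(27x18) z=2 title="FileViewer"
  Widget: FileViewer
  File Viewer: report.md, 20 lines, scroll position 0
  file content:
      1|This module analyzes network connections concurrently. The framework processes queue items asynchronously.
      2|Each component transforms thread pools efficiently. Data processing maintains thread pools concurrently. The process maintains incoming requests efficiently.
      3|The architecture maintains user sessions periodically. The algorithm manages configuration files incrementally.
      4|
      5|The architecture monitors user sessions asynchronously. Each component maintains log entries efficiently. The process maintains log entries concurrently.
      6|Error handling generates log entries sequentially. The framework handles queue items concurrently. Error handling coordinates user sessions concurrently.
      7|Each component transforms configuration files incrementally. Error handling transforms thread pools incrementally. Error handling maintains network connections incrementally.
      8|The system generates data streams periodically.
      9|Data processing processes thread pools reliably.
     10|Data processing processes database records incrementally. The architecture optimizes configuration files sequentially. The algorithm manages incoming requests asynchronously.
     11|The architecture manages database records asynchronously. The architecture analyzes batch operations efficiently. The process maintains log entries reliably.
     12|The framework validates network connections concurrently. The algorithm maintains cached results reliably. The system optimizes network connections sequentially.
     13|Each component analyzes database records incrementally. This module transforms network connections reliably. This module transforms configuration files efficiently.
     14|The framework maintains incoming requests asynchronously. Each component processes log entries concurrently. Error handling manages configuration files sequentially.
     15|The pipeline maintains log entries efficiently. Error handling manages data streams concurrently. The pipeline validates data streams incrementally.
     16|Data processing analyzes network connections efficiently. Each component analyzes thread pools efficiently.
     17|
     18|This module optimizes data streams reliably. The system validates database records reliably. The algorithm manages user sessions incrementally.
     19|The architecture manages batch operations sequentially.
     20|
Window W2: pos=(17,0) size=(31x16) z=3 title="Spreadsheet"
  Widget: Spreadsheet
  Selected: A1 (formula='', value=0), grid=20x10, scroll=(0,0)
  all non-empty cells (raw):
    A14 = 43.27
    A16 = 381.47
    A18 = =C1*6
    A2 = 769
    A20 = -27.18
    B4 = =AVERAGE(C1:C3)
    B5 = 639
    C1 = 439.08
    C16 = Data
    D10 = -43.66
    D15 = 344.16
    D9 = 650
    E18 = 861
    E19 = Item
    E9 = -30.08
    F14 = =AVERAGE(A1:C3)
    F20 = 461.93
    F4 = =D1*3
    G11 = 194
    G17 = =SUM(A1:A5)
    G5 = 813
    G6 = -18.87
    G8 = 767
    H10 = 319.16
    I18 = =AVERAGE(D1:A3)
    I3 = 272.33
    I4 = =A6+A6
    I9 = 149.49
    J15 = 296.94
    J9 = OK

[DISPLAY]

  ┏━━━━━━━━━━━━━━━━━━━━━━━━━━━━━┓━
  ┃ Spreadsheet                 ┃ 
  ┠─────────────────────────────┨─
  ┃A1:                          ┃ 
  ┃       A       B       C     ┃f
  ┃-----------------------------┃n
  ┃  1      [0]       0  439.08 ┃ 
  ┃  2      769       0       0 ┃i
  ┃  3        0       0       0 ┃a
  ┃  4        0  146.36       0 ┃f
  ┃  5        0     639       0 ┃ 
  ┃  6        0       0       0 ┃e
  ┃  7        0       0       0 ┃e
  ┃  8        0       0       0 ┃a
  ┃  9        0       0       0 ┃t
  ┗━━━━━━━━━━━━━━━━━━━━━━━━━━━━━┛z


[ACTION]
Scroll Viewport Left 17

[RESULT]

                 ┏━━━━━━━━━━━━━━━━
                 ┃ Spreadsheet    
                 ┠────────────────
                 ┃A1:             
                 ┃       A       B
                 ┃----------------
                 ┃  1      [0]    
                 ┃  2      769    
                 ┃  3        0    
                 ┃  4        0  14
                 ┃  5        0    
                 ┃  6        0    
                 ┃  7        0    
                 ┃  8        0    
                 ┃  9        0    
                 ┗━━━━━━━━━━━━━━━━


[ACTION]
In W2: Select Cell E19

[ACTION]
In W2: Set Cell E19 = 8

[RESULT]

                 ┏━━━━━━━━━━━━━━━━
                 ┃ Spreadsheet    
                 ┠────────────────
                 ┃E19: 8          
                 ┃       A       B
                 ┃----------------
                 ┃  1        0    
                 ┃  2      769    
                 ┃  3        0    
                 ┃  4        0  14
                 ┃  5        0    
                 ┃  6        0    
                 ┃  7        0    
                 ┃  8        0    
                 ┃  9        0    
                 ┗━━━━━━━━━━━━━━━━


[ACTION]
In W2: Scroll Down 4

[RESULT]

                 ┏━━━━━━━━━━━━━━━━
                 ┃ Spreadsheet    
                 ┠────────────────
                 ┃E19: 8          
                 ┃       A       B
                 ┃----------------
                 ┃  5        0    
                 ┃  6        0    
                 ┃  7        0    
                 ┃  8        0    
                 ┃  9        0    
                 ┃ 10        0    
                 ┃ 11        0    
                 ┃ 12        0    
                 ┃ 13        0    
                 ┗━━━━━━━━━━━━━━━━
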